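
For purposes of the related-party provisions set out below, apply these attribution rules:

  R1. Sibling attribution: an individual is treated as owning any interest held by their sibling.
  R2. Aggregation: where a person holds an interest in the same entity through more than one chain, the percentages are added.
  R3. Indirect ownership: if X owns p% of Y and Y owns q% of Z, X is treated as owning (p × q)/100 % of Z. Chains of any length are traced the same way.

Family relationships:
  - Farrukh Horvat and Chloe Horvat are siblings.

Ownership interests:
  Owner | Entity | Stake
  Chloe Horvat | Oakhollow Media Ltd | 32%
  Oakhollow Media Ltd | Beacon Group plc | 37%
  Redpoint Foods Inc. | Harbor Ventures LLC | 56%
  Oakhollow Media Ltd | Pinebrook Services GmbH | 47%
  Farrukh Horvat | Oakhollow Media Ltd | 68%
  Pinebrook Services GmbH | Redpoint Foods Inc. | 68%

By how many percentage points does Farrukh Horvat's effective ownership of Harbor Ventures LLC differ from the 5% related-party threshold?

By sibling attribution (R1), Farrukh Horvat is treated as also owning Chloe Horvat's interest in Oakhollow Media Ltd, giving 68% + 32% = 100%.
Chain via Oakhollow Media Ltd → Pinebrook Services GmbH → Redpoint Foods Inc. (R3): 100% × 47% × 68% × 56% = 17.8976% of Harbor Ventures LLC.
17.8976% exceeds the 5% threshold by 12.8976 percentage points.

12.8976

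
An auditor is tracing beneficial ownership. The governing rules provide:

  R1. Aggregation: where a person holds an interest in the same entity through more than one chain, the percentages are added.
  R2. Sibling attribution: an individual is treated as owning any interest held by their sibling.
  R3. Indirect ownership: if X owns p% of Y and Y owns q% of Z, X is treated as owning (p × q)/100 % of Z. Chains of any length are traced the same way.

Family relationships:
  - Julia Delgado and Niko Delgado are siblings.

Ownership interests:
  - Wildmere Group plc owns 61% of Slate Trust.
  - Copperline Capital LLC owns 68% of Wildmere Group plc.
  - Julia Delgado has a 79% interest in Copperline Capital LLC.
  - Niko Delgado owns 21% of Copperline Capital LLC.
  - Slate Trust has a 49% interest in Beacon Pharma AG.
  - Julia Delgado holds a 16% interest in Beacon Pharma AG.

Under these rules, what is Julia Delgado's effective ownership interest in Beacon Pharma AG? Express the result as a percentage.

36.3252%

By sibling attribution (R2), Julia Delgado is treated as also owning Niko Delgado's interest in Copperline Capital LLC, giving 79% + 21% = 100%.
Chain via Copperline Capital LLC → Wildmere Group plc → Slate Trust (R3): 100% × 68% × 61% × 49% = 20.3252% of Beacon Pharma AG.
Direct interest in Beacon Pharma AG: 16%.
Aggregating (R1): 20.3252% + 16% = 36.3252%.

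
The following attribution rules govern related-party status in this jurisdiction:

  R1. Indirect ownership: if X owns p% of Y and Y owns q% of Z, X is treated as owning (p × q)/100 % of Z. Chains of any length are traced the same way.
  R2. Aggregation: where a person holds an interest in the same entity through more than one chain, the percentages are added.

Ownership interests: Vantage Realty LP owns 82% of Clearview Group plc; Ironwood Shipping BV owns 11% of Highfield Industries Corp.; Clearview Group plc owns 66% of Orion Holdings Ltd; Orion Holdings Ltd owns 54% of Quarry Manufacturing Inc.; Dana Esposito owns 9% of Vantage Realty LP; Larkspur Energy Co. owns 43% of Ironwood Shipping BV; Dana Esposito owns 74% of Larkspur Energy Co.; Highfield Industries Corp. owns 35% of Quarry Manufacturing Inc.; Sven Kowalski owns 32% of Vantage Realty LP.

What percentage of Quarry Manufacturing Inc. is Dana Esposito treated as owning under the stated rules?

3.855302%

Chain via Larkspur Energy Co. → Ironwood Shipping BV → Highfield Industries Corp. (R1): 74% × 43% × 11% × 35% = 1.22507% of Quarry Manufacturing Inc.
Chain via Vantage Realty LP → Clearview Group plc → Orion Holdings Ltd (R1): 9% × 82% × 66% × 54% = 2.630232% of Quarry Manufacturing Inc.
Aggregating (R2): 1.22507% + 2.630232% = 3.855302%.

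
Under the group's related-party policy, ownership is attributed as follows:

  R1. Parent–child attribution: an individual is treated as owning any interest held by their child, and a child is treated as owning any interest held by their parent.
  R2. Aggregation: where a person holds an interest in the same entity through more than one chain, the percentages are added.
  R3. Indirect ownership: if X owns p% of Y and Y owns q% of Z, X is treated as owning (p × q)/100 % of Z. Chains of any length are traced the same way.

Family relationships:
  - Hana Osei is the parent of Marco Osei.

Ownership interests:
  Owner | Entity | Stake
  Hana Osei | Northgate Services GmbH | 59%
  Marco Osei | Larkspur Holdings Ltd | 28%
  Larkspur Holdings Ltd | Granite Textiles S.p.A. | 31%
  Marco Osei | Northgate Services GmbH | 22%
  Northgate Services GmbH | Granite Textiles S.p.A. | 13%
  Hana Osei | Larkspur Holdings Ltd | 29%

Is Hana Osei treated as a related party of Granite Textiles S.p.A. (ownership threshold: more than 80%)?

No

By parent–child attribution (R1), Hana Osei is treated as also owning Marco Osei's interest in Larkspur Holdings Ltd, giving 29% + 28% = 57%.
By parent–child attribution (R1), Hana Osei is treated as also owning Marco Osei's interest in Northgate Services GmbH, giving 59% + 22% = 81%.
Chain via Larkspur Holdings Ltd (R3): 57% × 31% = 17.67% of Granite Textiles S.p.A.
Chain via Northgate Services GmbH (R3): 81% × 13% = 10.53% of Granite Textiles S.p.A.
Aggregating (R2): 17.67% + 10.53% = 28.2%.
28.2% does not exceed the 80% threshold, so Hana is not a related party to Granite Textiles S.p.A.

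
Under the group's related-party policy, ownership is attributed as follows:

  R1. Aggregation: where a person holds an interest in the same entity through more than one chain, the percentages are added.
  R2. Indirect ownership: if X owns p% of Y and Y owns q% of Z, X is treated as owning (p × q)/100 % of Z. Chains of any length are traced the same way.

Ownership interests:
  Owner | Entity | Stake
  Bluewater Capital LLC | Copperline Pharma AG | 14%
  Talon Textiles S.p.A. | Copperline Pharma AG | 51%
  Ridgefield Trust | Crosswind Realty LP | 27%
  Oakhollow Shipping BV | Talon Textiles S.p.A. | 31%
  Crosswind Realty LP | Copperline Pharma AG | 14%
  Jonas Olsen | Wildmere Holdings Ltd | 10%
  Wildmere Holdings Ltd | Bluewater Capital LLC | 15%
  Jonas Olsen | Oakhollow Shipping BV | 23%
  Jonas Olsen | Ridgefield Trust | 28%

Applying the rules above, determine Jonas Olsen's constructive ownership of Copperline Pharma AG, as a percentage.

4.9047%

Chain via Oakhollow Shipping BV → Talon Textiles S.p.A. (R2): 23% × 31% × 51% = 3.6363% of Copperline Pharma AG.
Chain via Ridgefield Trust → Crosswind Realty LP (R2): 28% × 27% × 14% = 1.0584% of Copperline Pharma AG.
Chain via Wildmere Holdings Ltd → Bluewater Capital LLC (R2): 10% × 15% × 14% = 0.21% of Copperline Pharma AG.
Aggregating (R1): 3.6363% + 1.0584% + 0.21% = 4.9047%.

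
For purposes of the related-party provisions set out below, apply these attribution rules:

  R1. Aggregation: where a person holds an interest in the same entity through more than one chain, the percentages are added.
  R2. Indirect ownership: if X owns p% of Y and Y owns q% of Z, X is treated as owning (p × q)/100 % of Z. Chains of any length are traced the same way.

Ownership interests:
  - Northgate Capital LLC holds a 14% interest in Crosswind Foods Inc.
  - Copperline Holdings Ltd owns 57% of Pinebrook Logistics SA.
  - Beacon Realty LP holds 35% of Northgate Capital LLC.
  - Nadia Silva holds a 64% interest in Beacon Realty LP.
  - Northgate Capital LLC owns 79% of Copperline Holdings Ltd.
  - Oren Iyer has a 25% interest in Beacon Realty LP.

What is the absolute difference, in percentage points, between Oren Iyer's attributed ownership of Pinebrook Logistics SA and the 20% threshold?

Chain via Beacon Realty LP → Northgate Capital LLC → Copperline Holdings Ltd (R2): 25% × 35% × 79% × 57% = 3.940125% of Pinebrook Logistics SA.
3.940125% falls short of the 20% threshold by 16.059875 percentage points.

16.059875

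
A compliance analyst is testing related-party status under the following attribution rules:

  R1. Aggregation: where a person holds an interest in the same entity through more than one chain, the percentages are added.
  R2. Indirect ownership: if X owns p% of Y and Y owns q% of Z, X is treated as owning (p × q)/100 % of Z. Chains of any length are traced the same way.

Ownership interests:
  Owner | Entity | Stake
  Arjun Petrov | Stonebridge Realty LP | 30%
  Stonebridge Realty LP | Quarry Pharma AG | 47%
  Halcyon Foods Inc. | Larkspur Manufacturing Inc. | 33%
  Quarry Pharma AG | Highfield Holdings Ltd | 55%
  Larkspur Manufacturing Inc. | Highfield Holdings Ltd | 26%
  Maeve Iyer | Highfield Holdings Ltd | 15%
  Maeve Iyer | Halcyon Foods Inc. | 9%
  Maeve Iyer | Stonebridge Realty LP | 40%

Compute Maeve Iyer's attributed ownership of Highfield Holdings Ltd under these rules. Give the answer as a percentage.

Chain via Stonebridge Realty LP → Quarry Pharma AG (R2): 40% × 47% × 55% = 10.34% of Highfield Holdings Ltd.
Chain via Halcyon Foods Inc. → Larkspur Manufacturing Inc. (R2): 9% × 33% × 26% = 0.7722% of Highfield Holdings Ltd.
Direct interest in Highfield Holdings Ltd: 15%.
Aggregating (R1): 10.34% + 0.7722% + 15% = 26.1122%.

26.1122%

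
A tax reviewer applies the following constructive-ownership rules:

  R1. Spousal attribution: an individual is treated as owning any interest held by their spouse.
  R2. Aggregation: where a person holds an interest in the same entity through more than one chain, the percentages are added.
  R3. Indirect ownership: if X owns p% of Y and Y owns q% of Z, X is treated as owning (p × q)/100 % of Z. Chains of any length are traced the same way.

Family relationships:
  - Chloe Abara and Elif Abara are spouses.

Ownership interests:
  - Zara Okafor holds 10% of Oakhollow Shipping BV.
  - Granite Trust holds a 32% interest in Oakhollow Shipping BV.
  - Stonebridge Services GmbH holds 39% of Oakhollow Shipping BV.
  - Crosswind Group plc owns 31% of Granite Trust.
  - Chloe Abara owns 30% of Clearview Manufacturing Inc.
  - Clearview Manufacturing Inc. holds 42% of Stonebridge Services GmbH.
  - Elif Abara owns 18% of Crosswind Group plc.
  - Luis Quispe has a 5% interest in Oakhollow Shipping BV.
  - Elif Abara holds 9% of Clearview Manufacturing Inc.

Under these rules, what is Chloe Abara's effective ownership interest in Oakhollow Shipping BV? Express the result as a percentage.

By spousal attribution (R1), Chloe Abara is treated as also owning Elif Abara's interest in Clearview Manufacturing Inc, giving 30% + 9% = 39%.
By spousal attribution (R1), Chloe Abara is treated as owning Elif Abara's 18% interest in Crosswind Group plc.
Chain via Clearview Manufacturing Inc. → Stonebridge Services GmbH (R3): 39% × 42% × 39% = 6.3882% of Oakhollow Shipping BV.
Chain via Crosswind Group plc → Granite Trust (R3): 18% × 31% × 32% = 1.7856% of Oakhollow Shipping BV.
Aggregating (R2): 6.3882% + 1.7856% = 8.1738%.

8.1738%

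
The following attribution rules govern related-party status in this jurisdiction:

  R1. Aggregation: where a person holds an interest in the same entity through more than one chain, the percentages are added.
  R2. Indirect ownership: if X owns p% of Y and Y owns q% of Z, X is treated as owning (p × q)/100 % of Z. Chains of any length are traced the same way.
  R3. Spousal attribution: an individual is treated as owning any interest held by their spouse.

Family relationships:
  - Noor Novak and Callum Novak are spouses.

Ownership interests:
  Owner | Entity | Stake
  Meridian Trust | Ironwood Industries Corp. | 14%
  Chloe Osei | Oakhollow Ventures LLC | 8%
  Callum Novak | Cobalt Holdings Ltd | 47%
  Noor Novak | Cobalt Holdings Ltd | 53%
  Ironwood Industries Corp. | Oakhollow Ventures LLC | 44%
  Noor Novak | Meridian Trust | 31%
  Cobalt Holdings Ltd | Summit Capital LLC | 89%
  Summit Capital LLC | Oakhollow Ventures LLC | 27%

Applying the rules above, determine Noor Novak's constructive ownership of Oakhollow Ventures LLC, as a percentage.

By spousal attribution (R3), Noor Novak is treated as also owning Callum Novak's interest in Cobalt Holdings Ltd, giving 53% + 47% = 100%.
Chain via Cobalt Holdings Ltd → Summit Capital LLC (R2): 100% × 89% × 27% = 24.03% of Oakhollow Ventures LLC.
Chain via Meridian Trust → Ironwood Industries Corp. (R2): 31% × 14% × 44% = 1.9096% of Oakhollow Ventures LLC.
Aggregating (R1): 24.03% + 1.9096% = 25.9396%.

25.9396%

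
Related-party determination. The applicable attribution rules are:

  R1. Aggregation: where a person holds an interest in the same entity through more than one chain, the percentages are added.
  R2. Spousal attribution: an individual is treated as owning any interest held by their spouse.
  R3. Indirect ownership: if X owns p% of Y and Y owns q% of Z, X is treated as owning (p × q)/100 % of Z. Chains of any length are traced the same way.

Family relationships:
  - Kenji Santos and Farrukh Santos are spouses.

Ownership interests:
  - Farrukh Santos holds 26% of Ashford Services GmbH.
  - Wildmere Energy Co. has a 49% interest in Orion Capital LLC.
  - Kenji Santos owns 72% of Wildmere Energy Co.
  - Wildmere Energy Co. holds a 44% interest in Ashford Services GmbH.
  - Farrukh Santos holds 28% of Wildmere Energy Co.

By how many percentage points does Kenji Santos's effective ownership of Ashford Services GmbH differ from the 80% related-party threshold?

10

By spousal attribution (R2), Kenji Santos is treated as also owning Farrukh Santos's interest in Wildmere Energy Co, giving 72% + 28% = 100%.
By spousal attribution (R2), Kenji Santos is treated as owning Farrukh Santos's 26% interest in Ashford Services GmbH.
Chain via Wildmere Energy Co. (R3): 100% × 44% = 44% of Ashford Services GmbH.
Direct interest in Ashford Services GmbH: 26%.
Aggregating (R1): 44% + 26% = 70%.
70% falls short of the 80% threshold by 10 percentage points.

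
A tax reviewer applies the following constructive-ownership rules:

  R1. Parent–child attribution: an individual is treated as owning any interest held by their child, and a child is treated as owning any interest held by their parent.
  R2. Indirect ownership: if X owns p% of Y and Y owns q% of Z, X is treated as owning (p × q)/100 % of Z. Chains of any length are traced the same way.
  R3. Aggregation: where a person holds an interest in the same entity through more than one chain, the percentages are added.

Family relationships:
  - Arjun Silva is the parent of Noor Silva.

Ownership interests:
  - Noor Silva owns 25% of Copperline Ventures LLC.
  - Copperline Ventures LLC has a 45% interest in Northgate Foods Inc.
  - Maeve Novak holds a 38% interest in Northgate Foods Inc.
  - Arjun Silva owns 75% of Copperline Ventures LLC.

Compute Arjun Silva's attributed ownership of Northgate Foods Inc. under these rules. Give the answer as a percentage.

45%

By parent–child attribution (R1), Arjun Silva is treated as also owning Noor Silva's interest in Copperline Ventures LLC, giving 75% + 25% = 100%.
Chain via Copperline Ventures LLC (R2): 100% × 45% = 45% of Northgate Foods Inc.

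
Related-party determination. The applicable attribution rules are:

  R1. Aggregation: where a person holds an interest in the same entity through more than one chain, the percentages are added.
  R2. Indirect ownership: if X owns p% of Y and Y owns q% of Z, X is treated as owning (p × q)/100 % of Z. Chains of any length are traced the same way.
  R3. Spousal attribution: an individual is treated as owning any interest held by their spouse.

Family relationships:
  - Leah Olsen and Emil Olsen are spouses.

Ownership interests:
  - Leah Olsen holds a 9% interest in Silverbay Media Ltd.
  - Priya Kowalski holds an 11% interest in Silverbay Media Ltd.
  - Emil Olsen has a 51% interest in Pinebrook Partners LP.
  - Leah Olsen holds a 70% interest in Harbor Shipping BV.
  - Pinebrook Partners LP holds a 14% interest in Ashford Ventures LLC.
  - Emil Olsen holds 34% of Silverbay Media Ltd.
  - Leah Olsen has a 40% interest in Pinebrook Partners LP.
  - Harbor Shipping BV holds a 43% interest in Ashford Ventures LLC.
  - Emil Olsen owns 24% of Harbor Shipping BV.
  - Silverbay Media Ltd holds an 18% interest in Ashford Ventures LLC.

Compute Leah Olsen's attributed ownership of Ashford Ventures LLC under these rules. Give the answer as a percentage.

By spousal attribution (R3), Leah Olsen is treated as also owning Emil Olsen's interest in Harbor Shipping BV, giving 70% + 24% = 94%.
By spousal attribution (R3), Leah Olsen is treated as also owning Emil Olsen's interest in Pinebrook Partners LP, giving 40% + 51% = 91%.
By spousal attribution (R3), Leah Olsen is treated as also owning Emil Olsen's interest in Silverbay Media Ltd, giving 9% + 34% = 43%.
Chain via Harbor Shipping BV (R2): 94% × 43% = 40.42% of Ashford Ventures LLC.
Chain via Pinebrook Partners LP (R2): 91% × 14% = 12.74% of Ashford Ventures LLC.
Chain via Silverbay Media Ltd (R2): 43% × 18% = 7.74% of Ashford Ventures LLC.
Aggregating (R1): 40.42% + 12.74% + 7.74% = 60.9%.

60.9%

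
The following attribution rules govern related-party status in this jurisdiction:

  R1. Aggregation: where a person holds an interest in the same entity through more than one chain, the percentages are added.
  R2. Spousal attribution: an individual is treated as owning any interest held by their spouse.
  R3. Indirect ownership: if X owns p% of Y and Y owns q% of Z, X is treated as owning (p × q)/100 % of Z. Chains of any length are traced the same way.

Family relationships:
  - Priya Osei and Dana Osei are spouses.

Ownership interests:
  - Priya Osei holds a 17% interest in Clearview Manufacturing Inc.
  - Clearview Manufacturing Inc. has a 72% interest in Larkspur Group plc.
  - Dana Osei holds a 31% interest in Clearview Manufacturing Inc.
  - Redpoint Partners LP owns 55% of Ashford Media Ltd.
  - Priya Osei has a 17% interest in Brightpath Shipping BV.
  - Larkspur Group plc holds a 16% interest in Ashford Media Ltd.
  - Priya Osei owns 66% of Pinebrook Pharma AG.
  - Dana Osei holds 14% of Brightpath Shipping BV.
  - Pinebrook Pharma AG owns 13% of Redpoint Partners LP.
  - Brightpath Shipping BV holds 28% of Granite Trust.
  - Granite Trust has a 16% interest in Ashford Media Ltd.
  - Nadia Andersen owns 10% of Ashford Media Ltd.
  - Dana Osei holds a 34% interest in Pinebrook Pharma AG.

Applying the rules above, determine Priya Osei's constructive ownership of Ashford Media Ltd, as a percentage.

14.0684%

By spousal attribution (R2), Priya Osei is treated as also owning Dana Osei's interest in Clearview Manufacturing Inc, giving 17% + 31% = 48%.
By spousal attribution (R2), Priya Osei is treated as also owning Dana Osei's interest in Brightpath Shipping BV, giving 17% + 14% = 31%.
By spousal attribution (R2), Priya Osei is treated as also owning Dana Osei's interest in Pinebrook Pharma AG, giving 66% + 34% = 100%.
Chain via Clearview Manufacturing Inc. → Larkspur Group plc (R3): 48% × 72% × 16% = 5.5296% of Ashford Media Ltd.
Chain via Brightpath Shipping BV → Granite Trust (R3): 31% × 28% × 16% = 1.3888% of Ashford Media Ltd.
Chain via Pinebrook Pharma AG → Redpoint Partners LP (R3): 100% × 13% × 55% = 7.15% of Ashford Media Ltd.
Aggregating (R1): 5.5296% + 1.3888% + 7.15% = 14.0684%.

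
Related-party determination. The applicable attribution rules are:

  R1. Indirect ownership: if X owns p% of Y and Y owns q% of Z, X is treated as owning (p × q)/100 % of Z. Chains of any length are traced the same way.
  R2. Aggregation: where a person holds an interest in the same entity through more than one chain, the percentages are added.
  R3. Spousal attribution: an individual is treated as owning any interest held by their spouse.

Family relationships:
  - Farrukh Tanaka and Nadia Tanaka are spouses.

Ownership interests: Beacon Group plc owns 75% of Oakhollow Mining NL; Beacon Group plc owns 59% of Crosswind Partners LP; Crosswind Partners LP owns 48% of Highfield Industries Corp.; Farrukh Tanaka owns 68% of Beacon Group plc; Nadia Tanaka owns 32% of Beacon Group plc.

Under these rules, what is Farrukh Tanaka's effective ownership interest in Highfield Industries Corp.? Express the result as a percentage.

28.32%

By spousal attribution (R3), Farrukh Tanaka is treated as also owning Nadia Tanaka's interest in Beacon Group plc, giving 68% + 32% = 100%.
Chain via Beacon Group plc → Crosswind Partners LP (R1): 100% × 59% × 48% = 28.32% of Highfield Industries Corp.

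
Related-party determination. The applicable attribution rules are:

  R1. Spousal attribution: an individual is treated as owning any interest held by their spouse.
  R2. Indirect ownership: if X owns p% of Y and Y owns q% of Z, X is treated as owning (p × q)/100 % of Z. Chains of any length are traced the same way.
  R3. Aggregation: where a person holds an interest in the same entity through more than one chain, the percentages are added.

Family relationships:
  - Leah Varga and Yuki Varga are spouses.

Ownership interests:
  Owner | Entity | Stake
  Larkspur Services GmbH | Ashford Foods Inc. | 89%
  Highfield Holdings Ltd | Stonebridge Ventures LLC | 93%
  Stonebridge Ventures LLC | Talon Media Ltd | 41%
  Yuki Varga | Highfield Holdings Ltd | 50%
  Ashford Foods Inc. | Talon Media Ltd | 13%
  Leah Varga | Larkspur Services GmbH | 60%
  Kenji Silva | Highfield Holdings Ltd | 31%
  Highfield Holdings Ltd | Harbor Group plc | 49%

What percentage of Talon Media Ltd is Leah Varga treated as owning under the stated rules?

26.007%

By spousal attribution (R1), Leah Varga is treated as owning Yuki Varga's 50% interest in Highfield Holdings Ltd.
Chain via Larkspur Services GmbH → Ashford Foods Inc. (R2): 60% × 89% × 13% = 6.942% of Talon Media Ltd.
Chain via Highfield Holdings Ltd → Stonebridge Ventures LLC (R2): 50% × 93% × 41% = 19.065% of Talon Media Ltd.
Aggregating (R3): 6.942% + 19.065% = 26.007%.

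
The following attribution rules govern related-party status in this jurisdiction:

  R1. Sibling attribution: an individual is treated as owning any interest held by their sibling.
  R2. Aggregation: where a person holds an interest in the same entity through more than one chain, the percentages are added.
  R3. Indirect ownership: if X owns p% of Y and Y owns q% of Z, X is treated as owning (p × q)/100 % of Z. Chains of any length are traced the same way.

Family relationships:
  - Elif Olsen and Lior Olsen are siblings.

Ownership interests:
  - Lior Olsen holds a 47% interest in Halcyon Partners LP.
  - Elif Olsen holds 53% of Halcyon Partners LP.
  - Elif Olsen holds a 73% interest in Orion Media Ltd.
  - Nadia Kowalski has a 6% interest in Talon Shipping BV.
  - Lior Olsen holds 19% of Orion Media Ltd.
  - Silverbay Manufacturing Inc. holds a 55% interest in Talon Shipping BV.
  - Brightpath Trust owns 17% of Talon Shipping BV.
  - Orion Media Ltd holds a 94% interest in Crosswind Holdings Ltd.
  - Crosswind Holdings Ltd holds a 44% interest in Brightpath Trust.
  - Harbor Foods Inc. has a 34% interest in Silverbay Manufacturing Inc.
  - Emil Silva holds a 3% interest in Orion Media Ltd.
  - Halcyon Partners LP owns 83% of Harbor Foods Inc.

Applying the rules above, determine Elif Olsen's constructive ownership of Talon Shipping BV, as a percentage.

By sibling attribution (R1), Elif Olsen is treated as also owning Lior Olsen's interest in Orion Media Ltd, giving 73% + 19% = 92%.
By sibling attribution (R1), Elif Olsen is treated as also owning Lior Olsen's interest in Halcyon Partners LP, giving 53% + 47% = 100%.
Chain via Orion Media Ltd → Crosswind Holdings Ltd → Brightpath Trust (R3): 92% × 94% × 44% × 17% = 6.468704% of Talon Shipping BV.
Chain via Halcyon Partners LP → Harbor Foods Inc. → Silverbay Manufacturing Inc. (R3): 100% × 83% × 34% × 55% = 15.521% of Talon Shipping BV.
Aggregating (R2): 6.468704% + 15.521% = 21.989704%.

21.989704%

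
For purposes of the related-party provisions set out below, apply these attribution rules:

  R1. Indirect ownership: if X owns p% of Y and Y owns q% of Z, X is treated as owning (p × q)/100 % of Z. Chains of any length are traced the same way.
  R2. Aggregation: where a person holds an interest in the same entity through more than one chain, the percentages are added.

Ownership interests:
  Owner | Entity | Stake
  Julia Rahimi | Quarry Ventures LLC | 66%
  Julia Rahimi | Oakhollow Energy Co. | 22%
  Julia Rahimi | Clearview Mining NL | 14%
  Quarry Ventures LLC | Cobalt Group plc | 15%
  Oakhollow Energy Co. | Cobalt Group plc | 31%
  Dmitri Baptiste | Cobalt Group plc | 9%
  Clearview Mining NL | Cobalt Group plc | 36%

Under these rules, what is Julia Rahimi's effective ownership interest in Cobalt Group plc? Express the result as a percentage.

21.76%

Chain via Clearview Mining NL (R1): 14% × 36% = 5.04% of Cobalt Group plc.
Chain via Quarry Ventures LLC (R1): 66% × 15% = 9.9% of Cobalt Group plc.
Chain via Oakhollow Energy Co. (R1): 22% × 31% = 6.82% of Cobalt Group plc.
Aggregating (R2): 5.04% + 9.9% + 6.82% = 21.76%.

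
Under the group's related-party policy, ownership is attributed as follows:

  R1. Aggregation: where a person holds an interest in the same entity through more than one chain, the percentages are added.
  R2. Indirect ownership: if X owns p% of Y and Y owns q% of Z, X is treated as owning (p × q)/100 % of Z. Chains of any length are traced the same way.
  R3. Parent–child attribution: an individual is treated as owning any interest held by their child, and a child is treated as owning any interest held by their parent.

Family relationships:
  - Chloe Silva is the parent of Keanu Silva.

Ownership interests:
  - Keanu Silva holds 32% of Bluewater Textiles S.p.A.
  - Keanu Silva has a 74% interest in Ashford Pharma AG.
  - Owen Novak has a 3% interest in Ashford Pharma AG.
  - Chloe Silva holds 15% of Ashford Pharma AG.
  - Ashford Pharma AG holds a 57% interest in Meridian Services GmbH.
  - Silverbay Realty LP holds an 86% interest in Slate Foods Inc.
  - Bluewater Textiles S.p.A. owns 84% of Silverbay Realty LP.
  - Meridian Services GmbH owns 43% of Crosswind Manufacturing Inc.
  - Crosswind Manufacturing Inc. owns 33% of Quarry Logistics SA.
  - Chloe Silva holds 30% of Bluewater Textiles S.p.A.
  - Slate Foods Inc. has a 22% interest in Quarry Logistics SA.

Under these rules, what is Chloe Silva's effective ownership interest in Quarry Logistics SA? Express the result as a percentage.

17.052123%

By parent–child attribution (R3), Chloe Silva is treated as also owning Keanu Silva's interest in Bluewater Textiles S.p.A, giving 30% + 32% = 62%.
By parent–child attribution (R3), Chloe Silva is treated as also owning Keanu Silva's interest in Ashford Pharma AG, giving 15% + 74% = 89%.
Chain via Bluewater Textiles S.p.A. → Silverbay Realty LP → Slate Foods Inc. (R2): 62% × 84% × 86% × 22% = 9.853536% of Quarry Logistics SA.
Chain via Ashford Pharma AG → Meridian Services GmbH → Crosswind Manufacturing Inc. (R2): 89% × 57% × 43% × 33% = 7.198587% of Quarry Logistics SA.
Aggregating (R1): 9.853536% + 7.198587% = 17.052123%.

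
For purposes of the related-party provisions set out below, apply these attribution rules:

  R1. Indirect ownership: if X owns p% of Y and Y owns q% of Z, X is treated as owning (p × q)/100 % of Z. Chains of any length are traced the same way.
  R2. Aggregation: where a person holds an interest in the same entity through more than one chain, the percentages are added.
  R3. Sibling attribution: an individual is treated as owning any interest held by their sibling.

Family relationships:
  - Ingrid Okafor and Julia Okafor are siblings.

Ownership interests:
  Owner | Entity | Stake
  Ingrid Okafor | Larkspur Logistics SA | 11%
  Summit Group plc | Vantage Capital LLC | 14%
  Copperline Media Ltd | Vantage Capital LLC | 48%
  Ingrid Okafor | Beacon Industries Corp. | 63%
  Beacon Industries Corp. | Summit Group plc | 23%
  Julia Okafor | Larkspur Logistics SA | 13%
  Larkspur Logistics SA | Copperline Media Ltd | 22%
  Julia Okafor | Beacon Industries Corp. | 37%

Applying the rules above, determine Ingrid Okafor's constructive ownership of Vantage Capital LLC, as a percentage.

By sibling attribution (R3), Ingrid Okafor is treated as also owning Julia Okafor's interest in Larkspur Logistics SA, giving 11% + 13% = 24%.
By sibling attribution (R3), Ingrid Okafor is treated as also owning Julia Okafor's interest in Beacon Industries Corp, giving 63% + 37% = 100%.
Chain via Larkspur Logistics SA → Copperline Media Ltd (R1): 24% × 22% × 48% = 2.5344% of Vantage Capital LLC.
Chain via Beacon Industries Corp. → Summit Group plc (R1): 100% × 23% × 14% = 3.22% of Vantage Capital LLC.
Aggregating (R2): 2.5344% + 3.22% = 5.7544%.

5.7544%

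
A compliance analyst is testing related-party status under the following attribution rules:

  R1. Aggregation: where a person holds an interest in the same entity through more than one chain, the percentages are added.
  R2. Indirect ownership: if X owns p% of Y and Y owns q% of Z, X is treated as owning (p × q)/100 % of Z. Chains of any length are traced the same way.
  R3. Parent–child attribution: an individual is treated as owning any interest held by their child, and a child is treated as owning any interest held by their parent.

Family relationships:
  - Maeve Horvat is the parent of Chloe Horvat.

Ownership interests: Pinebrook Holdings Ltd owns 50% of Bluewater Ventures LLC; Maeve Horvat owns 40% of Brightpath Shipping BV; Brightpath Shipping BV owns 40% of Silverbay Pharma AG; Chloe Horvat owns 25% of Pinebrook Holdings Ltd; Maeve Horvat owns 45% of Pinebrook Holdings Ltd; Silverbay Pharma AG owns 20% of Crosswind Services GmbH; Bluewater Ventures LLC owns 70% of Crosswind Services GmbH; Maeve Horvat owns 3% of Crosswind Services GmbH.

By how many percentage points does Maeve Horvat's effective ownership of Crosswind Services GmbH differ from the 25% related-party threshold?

By parent–child attribution (R3), Maeve Horvat is treated as also owning Chloe Horvat's interest in Pinebrook Holdings Ltd, giving 45% + 25% = 70%.
Chain via Pinebrook Holdings Ltd → Bluewater Ventures LLC (R2): 70% × 50% × 70% = 24.5% of Crosswind Services GmbH.
Chain via Brightpath Shipping BV → Silverbay Pharma AG (R2): 40% × 40% × 20% = 3.2% of Crosswind Services GmbH.
Direct interest in Crosswind Services GmbH: 3%.
Aggregating (R1): 24.5% + 3.2% + 3% = 30.7%.
30.7% exceeds the 25% threshold by 5.7 percentage points.

5.7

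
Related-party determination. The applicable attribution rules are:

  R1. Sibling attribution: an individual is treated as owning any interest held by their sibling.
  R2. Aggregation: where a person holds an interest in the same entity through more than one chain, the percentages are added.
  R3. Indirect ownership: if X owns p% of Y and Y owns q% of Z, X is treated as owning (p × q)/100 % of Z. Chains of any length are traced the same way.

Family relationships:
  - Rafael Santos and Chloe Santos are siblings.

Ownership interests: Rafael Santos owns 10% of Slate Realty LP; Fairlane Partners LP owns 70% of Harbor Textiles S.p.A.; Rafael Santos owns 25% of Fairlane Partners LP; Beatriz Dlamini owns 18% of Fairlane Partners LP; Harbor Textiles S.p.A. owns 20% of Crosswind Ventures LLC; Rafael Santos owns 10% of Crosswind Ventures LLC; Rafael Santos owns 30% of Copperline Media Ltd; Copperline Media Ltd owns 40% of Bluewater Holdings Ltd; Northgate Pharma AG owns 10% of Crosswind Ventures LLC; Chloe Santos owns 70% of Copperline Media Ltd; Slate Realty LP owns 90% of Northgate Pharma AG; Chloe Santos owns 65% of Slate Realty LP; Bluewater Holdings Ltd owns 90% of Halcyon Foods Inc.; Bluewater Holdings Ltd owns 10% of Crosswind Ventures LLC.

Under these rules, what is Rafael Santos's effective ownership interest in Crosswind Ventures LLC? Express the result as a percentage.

24.25%

By sibling attribution (R1), Rafael Santos is treated as also owning Chloe Santos's interest in Slate Realty LP, giving 10% + 65% = 75%.
By sibling attribution (R1), Rafael Santos is treated as also owning Chloe Santos's interest in Copperline Media Ltd, giving 30% + 70% = 100%.
Chain via Fairlane Partners LP → Harbor Textiles S.p.A. (R3): 25% × 70% × 20% = 3.5% of Crosswind Ventures LLC.
Chain via Slate Realty LP → Northgate Pharma AG (R3): 75% × 90% × 10% = 6.75% of Crosswind Ventures LLC.
Chain via Copperline Media Ltd → Bluewater Holdings Ltd (R3): 100% × 40% × 10% = 4% of Crosswind Ventures LLC.
Direct interest in Crosswind Ventures LLC: 10%.
Aggregating (R2): 3.5% + 6.75% + 4% + 10% = 24.25%.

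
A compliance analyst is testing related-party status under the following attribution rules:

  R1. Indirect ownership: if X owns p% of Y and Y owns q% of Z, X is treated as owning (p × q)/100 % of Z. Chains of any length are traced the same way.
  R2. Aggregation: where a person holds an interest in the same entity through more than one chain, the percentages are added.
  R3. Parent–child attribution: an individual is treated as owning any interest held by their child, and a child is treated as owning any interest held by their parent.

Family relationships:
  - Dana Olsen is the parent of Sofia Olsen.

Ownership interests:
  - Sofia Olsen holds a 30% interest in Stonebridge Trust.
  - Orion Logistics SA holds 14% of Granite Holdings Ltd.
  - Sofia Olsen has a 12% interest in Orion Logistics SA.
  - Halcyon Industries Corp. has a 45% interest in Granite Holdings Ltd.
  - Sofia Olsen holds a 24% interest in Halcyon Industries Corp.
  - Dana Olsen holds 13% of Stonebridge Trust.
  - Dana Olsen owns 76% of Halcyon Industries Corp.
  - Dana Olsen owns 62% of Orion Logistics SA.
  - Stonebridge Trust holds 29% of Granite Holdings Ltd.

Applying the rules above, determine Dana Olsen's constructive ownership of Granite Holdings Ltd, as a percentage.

By parent–child attribution (R3), Dana Olsen is treated as also owning Sofia Olsen's interest in Halcyon Industries Corp, giving 76% + 24% = 100%.
By parent–child attribution (R3), Dana Olsen is treated as also owning Sofia Olsen's interest in Orion Logistics SA, giving 62% + 12% = 74%.
By parent–child attribution (R3), Dana Olsen is treated as also owning Sofia Olsen's interest in Stonebridge Trust, giving 13% + 30% = 43%.
Chain via Halcyon Industries Corp. (R1): 100% × 45% = 45% of Granite Holdings Ltd.
Chain via Orion Logistics SA (R1): 74% × 14% = 10.36% of Granite Holdings Ltd.
Chain via Stonebridge Trust (R1): 43% × 29% = 12.47% of Granite Holdings Ltd.
Aggregating (R2): 45% + 10.36% + 12.47% = 67.83%.

67.83%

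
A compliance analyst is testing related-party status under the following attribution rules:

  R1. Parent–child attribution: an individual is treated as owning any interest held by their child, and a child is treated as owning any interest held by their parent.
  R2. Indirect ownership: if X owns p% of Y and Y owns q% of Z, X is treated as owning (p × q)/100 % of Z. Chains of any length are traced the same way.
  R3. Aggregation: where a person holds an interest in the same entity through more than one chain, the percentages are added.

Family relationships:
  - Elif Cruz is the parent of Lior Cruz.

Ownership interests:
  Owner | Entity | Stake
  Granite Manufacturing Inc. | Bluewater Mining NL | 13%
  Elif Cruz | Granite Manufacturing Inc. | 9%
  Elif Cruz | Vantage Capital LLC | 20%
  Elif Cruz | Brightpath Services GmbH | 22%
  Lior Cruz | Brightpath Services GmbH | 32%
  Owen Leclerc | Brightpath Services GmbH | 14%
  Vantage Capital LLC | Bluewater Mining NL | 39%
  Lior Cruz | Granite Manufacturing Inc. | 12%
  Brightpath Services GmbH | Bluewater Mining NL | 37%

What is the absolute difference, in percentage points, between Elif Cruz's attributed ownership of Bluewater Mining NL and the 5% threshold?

25.51

By parent–child attribution (R1), Elif Cruz is treated as also owning Lior Cruz's interest in Brightpath Services GmbH, giving 22% + 32% = 54%.
By parent–child attribution (R1), Elif Cruz is treated as also owning Lior Cruz's interest in Granite Manufacturing Inc, giving 9% + 12% = 21%.
Chain via Brightpath Services GmbH (R2): 54% × 37% = 19.98% of Bluewater Mining NL.
Chain via Vantage Capital LLC (R2): 20% × 39% = 7.8% of Bluewater Mining NL.
Chain via Granite Manufacturing Inc. (R2): 21% × 13% = 2.73% of Bluewater Mining NL.
Aggregating (R3): 19.98% + 7.8% + 2.73% = 30.51%.
30.51% exceeds the 5% threshold by 25.51 percentage points.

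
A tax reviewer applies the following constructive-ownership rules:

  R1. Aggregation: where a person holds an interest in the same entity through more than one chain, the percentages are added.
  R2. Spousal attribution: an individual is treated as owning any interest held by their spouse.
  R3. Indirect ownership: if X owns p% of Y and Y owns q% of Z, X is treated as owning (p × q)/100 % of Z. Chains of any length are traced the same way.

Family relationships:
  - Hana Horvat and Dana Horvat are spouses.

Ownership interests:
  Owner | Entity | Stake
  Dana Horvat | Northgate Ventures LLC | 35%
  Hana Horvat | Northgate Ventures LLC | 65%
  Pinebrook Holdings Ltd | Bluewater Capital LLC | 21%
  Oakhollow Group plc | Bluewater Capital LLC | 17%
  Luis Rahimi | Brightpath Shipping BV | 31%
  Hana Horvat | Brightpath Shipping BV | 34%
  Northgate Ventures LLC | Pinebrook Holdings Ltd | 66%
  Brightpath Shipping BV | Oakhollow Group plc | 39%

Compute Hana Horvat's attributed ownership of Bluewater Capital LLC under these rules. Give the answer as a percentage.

16.1142%

By spousal attribution (R2), Hana Horvat is treated as also owning Dana Horvat's interest in Northgate Ventures LLC, giving 65% + 35% = 100%.
Chain via Northgate Ventures LLC → Pinebrook Holdings Ltd (R3): 100% × 66% × 21% = 13.86% of Bluewater Capital LLC.
Chain via Brightpath Shipping BV → Oakhollow Group plc (R3): 34% × 39% × 17% = 2.2542% of Bluewater Capital LLC.
Aggregating (R1): 13.86% + 2.2542% = 16.1142%.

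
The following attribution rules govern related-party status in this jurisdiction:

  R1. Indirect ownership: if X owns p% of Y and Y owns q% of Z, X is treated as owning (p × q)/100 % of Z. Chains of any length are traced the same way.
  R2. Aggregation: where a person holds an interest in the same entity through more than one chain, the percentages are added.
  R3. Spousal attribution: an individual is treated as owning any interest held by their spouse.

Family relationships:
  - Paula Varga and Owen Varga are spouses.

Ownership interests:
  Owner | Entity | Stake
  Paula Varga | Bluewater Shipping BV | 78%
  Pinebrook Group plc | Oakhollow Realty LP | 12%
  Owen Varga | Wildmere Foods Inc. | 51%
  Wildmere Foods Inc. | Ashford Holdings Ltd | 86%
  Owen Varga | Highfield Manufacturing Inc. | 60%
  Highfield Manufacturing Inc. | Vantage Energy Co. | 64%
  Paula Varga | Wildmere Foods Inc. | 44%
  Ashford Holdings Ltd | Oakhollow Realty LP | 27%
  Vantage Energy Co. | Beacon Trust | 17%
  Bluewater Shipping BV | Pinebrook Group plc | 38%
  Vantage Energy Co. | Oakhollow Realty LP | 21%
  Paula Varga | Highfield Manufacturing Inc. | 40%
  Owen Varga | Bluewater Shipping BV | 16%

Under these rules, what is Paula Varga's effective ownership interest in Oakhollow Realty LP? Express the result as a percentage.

39.7854%

By spousal attribution (R3), Paula Varga is treated as also owning Owen Varga's interest in Highfield Manufacturing Inc, giving 40% + 60% = 100%.
By spousal attribution (R3), Paula Varga is treated as also owning Owen Varga's interest in Bluewater Shipping BV, giving 78% + 16% = 94%.
By spousal attribution (R3), Paula Varga is treated as also owning Owen Varga's interest in Wildmere Foods Inc, giving 44% + 51% = 95%.
Chain via Highfield Manufacturing Inc. → Vantage Energy Co. (R1): 100% × 64% × 21% = 13.44% of Oakhollow Realty LP.
Chain via Bluewater Shipping BV → Pinebrook Group plc (R1): 94% × 38% × 12% = 4.2864% of Oakhollow Realty LP.
Chain via Wildmere Foods Inc. → Ashford Holdings Ltd (R1): 95% × 86% × 27% = 22.059% of Oakhollow Realty LP.
Aggregating (R2): 13.44% + 4.2864% + 22.059% = 39.7854%.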